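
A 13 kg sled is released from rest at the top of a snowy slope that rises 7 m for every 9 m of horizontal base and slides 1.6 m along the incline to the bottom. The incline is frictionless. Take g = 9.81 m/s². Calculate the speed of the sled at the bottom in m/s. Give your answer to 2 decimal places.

4.39 m/s

The weight component along the incline is mg sin 37.87° = 78.296 N and the normal force is N = mg cos 37.87° = 100.666 N.
With no friction, a = g sin 37.87° = 6.0228 m/s².
Starting from rest over a distance of 1.6 m, v² = 2aL = 2 × 6.0228 × 1.6 = 19.2730, so v = 4.3901 m/s.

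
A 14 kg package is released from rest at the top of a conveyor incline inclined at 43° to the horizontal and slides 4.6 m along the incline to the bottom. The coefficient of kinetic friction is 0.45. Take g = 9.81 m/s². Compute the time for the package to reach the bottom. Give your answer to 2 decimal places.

1.63 s

The weight component along the incline is mg sin 43° = 93.666 N and the normal force is N = mg cos 43° = 100.444 N.
Friction up the slope is f = μN = 0.45 × 100.444 = 45.200 N, so the net downslope force is 93.666 − 45.200 = 48.466 N and a = 48.466 / 14 = 3.4619 m/s².
Starting from rest, L = ½at², so t = √(2L/a) = √(2 × 4.6 / 3.4619) = 1.6302 s.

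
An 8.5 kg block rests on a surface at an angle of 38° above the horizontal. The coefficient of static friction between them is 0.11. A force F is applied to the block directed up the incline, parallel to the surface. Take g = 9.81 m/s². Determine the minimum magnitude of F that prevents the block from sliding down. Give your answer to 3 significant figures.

44.1 N

The normal force is N = mg cos 38° = 65.708 N. With F at its minimum the block is on the verge of sliding down, so static friction is at its maximum μ_s N = 0.11 × 65.708 = 7.228 N and acts up the slope.
Equilibrium along the incline: F + μ_s N = mg sin 38°, so F = 51.337 − 7.228 = 44.109 N.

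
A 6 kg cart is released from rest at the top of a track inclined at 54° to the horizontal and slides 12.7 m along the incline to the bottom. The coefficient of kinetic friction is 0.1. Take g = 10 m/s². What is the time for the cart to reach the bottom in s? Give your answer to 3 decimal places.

The weight component along the incline is mg sin 54° = 48.541 N and the normal force is N = mg cos 54° = 35.267 N.
Friction up the slope is f = μN = 0.1 × 35.267 = 3.527 N, so the net downslope force is 48.541 − 3.527 = 45.014 N and a = 45.014 / 6 = 7.5023 m/s².
Starting from rest, L = ½at², so t = √(2L/a) = √(2 × 12.7 / 7.5023) = 1.8400 s.

1.840 s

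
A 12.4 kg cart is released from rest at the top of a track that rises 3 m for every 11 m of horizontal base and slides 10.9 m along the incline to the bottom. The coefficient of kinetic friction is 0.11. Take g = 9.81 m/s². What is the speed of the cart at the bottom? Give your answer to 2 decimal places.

The weight component along the incline is mg sin 15.26° = 32.007 N and the normal force is N = mg cos 15.26° = 117.358 N.
Friction up the slope is f = μN = 0.11 × 117.358 = 12.909 N, so the net downslope force is 32.007 − 12.909 = 19.098 N and a = 19.098 / 12.4 = 1.5402 m/s².
Starting from rest over a distance of 10.9 m, v² = 2aL = 2 × 1.5402 × 10.9 = 33.5764, so v = 5.7945 m/s.

5.79 m/s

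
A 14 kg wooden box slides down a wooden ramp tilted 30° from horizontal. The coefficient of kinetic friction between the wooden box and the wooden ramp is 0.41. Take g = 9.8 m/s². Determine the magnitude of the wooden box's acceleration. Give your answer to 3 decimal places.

1.420 m/s²

Resolving the weight along the incline: the component pulling the wooden box down the slope is mg sin 30° = 14 × 9.8 × 0.5000 = 68.600 N, and the normal force is N = mg cos 30° = 14 × 9.8 × 0.8660 = 118.815 N.
Kinetic friction acts up the slope with magnitude f = μN = 0.41 × 118.815 = 48.714 N.
Net force along the incline is 68.600 − 48.714 = 19.886 N, so a = 19.886 / 14 = 1.4204 m/s².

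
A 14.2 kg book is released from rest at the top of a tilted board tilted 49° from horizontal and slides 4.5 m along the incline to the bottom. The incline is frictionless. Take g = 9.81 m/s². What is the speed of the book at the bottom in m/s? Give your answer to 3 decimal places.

The weight component along the incline is mg sin 49° = 105.133 N and the normal force is N = mg cos 49° = 91.390 N.
With no friction, a = g sin 49° = 7.4037 m/s².
Starting from rest over a distance of 4.5 m, v² = 2aL = 2 × 7.4037 × 4.5 = 66.6333, so v = 8.1629 m/s.

8.163 m/s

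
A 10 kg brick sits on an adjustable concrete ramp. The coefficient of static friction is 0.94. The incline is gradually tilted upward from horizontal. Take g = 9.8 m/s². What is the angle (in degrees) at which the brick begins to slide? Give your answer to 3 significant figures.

At the threshold of sliding, static friction is at its maximum μ_s N and exactly balances the weight component along the incline: mg sin θ = μ_s mg cos θ.
Hence tan θ = μ_s = 0.94, so θ = arctan(0.94) = 43.2285°.

43.2°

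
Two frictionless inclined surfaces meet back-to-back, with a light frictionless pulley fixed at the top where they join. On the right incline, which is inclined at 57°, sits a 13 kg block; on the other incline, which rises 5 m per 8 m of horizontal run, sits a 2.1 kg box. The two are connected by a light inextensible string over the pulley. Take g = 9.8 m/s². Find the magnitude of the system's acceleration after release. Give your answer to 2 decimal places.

Resolve each weight along its own incline: the 13 kg mass has component 13 × 9.8 × sin 57° = 106.847 N down its slope, and the 2.1 kg mass has 2.1 × 9.8 × sin 32.01° = 10.907 N down its slope.
The 13 kg side's 106.847 N exceeds the other side's 10.907 N, so that mass slides down and the 2.1 kg mass slides up. Taking that direction as positive, Newton's second law for the whole system gives 106.847 − 10.907 = (13 + 2.1) a, so a = 95.940 / 15.1 = 6.3536 m/s².

6.35 m/s²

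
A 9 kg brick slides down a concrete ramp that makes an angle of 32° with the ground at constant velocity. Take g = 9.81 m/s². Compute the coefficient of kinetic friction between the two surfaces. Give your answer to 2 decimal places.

0.62

At constant velocity the net force along the incline is zero: mg sin 32° = μ mg cos 32°.
So μ = tan 32° = 0.5299 / 0.8480 = 0.6249.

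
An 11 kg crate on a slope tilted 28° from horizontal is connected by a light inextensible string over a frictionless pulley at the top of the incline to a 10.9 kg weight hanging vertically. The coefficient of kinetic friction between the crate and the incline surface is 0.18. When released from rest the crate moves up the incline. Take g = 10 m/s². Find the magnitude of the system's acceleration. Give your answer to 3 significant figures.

1.82 m/s²

For the crate on the incline: the weight component along the slope is m₁g sin 28° = 11 × 10 × 0.4695 = 51.645 N and the normal force is N = m₁g cos 28° = 97.124 N.
Kinetic friction opposes the crate's motion up the incline: f = μN = 0.18 × 97.124 = 17.482 N acting down the slope.
Newton's second law for the crate (up-slope positive): T − 51.645 − 17.482 = 11 a. For the hanging weight (downward positive): 10.9 × 10 − T = 10.9 a.
Adding the two equations eliminates T: 39.873 = 21.9 a, so a = 1.8207 m/s².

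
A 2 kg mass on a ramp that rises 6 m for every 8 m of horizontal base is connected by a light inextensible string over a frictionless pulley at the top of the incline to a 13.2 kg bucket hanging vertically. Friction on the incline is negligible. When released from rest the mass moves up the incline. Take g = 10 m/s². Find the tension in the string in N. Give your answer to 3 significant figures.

27.8 N

For the mass on the incline: the weight component along the slope is m₁g sin 36.87° = 2 × 10 × 0.6000 = 12.000 N and the normal force is N = m₁g cos 36.87° = 16.000 N.
Newton's second law for the mass (up-slope positive): T − 12.000 = 2 a. For the hanging bucket (downward positive): 13.2 × 10 − T = 13.2 a.
Adding the two equations eliminates T: 120.000 = 15.2 a, so a = 7.8947 m/s².
Then from the hanging bucket's equation, T = 13.2 × (10 − 7.8947) = 27.790 N.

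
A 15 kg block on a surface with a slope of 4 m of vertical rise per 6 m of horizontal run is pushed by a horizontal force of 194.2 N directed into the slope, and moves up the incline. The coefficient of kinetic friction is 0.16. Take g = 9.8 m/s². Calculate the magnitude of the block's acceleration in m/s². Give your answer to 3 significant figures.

2.88 m/s²

The horizontal push has components F cos 33.69° = 194.2 × 0.8321 = 161.594 N up the incline and F sin 33.69° = 194.2 × 0.5547 = 107.723 N pressing into the surface.
The normal force is therefore N = mg cos 33.69° + F sin 33.69° = 122.319 + 107.723 = 230.042 N, and kinetic friction down the slope is μN = 0.16 × 230.042 = 36.807 N.
Along the incline: F cos 33.69° − mg sin 33.69° − μN = ma, so 161.594 − 81.541 − 36.807 = 15 a, giving a = 2.8831 m/s².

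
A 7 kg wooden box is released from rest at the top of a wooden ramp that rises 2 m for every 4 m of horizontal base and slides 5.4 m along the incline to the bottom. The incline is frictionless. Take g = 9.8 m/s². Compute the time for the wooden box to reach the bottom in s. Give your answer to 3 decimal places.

1.570 s

The weight component along the incline is mg sin 26.57° = 30.679 N and the normal force is N = mg cos 26.57° = 61.358 N.
With no friction, a = g sin 26.57° = 4.3827 m/s².
Starting from rest, L = ½at², so t = √(2L/a) = √(2 × 5.4 / 4.3827) = 1.5698 s.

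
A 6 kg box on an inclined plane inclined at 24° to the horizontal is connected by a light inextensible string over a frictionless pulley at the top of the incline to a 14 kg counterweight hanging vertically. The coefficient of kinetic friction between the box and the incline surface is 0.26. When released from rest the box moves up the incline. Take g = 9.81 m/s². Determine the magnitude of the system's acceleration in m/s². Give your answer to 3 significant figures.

4.97 m/s²

For the box on the incline: the weight component along the slope is m₁g sin 24° = 6 × 9.81 × 0.4067 = 23.938 N and the normal force is N = m₁g cos 24° = 53.771 N.
Kinetic friction opposes the box's motion up the incline: f = μN = 0.26 × 53.771 = 13.980 N acting down the slope.
Newton's second law for the box (up-slope positive): T − 23.938 − 13.980 = 6 a. For the hanging counterweight (downward positive): 14 × 9.81 − T = 14 a.
Adding the two equations eliminates T: 99.422 = 20 a, so a = 4.9711 m/s².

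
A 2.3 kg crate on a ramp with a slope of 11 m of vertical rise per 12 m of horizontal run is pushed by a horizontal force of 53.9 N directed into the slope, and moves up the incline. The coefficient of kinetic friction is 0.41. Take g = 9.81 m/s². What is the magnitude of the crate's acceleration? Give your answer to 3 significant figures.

The horizontal push has components F cos 42.51° = 53.9 × 0.7372 = 39.735 N up the incline and F sin 42.51° = 53.9 × 0.6757 = 36.420 N pressing into the surface.
The normal force is therefore N = mg cos 42.51° + F sin 42.51° = 16.633 + 36.420 = 53.053 N, and kinetic friction down the slope is μN = 0.41 × 53.053 = 21.752 N.
Along the incline: F cos 42.51° − mg sin 42.51° − μN = ma, so 39.735 − 15.246 − 21.752 = 2.3 a, giving a = 1.1900 m/s².

1.19 m/s²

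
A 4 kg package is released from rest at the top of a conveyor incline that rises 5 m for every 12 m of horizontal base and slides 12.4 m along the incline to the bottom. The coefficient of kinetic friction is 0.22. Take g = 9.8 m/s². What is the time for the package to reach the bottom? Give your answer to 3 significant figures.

3.73 s

The weight component along the incline is mg sin 22.62° = 15.077 N and the normal force is N = mg cos 22.62° = 36.185 N.
Friction up the slope is f = μN = 0.22 × 36.185 = 7.961 N, so the net downslope force is 15.077 − 7.961 = 7.116 N and a = 7.116 / 4 = 1.7790 m/s².
Starting from rest, L = ½at², so t = √(2L/a) = √(2 × 12.4 / 1.7790) = 3.7337 s.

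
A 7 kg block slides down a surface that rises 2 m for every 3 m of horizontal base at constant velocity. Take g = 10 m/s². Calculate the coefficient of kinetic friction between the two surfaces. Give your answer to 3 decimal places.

At constant velocity the net force along the incline is zero: mg sin 33.69° = μ mg cos 33.69°.
So μ = tan 33.69° = 0.5547 / 0.8321 = 0.6666.

0.667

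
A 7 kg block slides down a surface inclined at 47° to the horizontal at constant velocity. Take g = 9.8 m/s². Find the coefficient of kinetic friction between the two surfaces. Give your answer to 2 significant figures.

At constant velocity the net force along the incline is zero: mg sin 47° = μ mg cos 47°.
So μ = tan 47° = 0.7314 / 0.6820 = 1.0724.

1.1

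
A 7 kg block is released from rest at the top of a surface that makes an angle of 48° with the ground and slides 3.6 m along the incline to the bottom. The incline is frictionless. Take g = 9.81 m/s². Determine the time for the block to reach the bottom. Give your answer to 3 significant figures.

0.994 s

The weight component along the incline is mg sin 48° = 51.032 N and the normal force is N = mg cos 48° = 45.949 N.
With no friction, a = g sin 48° = 7.2903 m/s².
Starting from rest, L = ½at², so t = √(2L/a) = √(2 × 3.6 / 7.2903) = 0.9938 s.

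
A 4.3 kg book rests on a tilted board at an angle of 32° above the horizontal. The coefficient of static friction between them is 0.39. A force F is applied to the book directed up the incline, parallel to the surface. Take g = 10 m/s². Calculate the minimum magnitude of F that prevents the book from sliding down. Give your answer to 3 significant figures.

8.56 N

The normal force is N = mg cos 32° = 36.466 N. With F at its minimum the book is on the verge of sliding down, so static friction is at its maximum μ_s N = 0.39 × 36.466 = 14.222 N and acts up the slope.
Equilibrium along the incline: F + μ_s N = mg sin 32°, so F = 22.787 − 14.222 = 8.565 N.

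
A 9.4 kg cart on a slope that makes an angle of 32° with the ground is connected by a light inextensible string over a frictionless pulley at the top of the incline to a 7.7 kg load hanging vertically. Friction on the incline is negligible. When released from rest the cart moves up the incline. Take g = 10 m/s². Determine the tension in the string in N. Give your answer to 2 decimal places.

64.76 N

For the cart on the incline: the weight component along the slope is m₁g sin 32° = 9.4 × 10 × 0.5299 = 49.811 N and the normal force is N = m₁g cos 32° = 79.717 N.
Newton's second law for the cart (up-slope positive): T − 49.811 = 9.4 a. For the hanging load (downward positive): 7.7 × 10 − T = 7.7 a.
Adding the two equations eliminates T: 27.189 = 17.1 a, so a = 1.5900 m/s².
Then from the hanging load's equation, T = 7.7 × (10 − 1.5900) = 64.757 N.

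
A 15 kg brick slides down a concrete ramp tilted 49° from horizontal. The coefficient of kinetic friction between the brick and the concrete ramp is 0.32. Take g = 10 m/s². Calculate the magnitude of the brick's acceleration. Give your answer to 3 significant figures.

Resolving the weight along the incline: the component pulling the brick down the slope is mg sin 49° = 15 × 10 × 0.7547 = 113.205 N, and the normal force is N = mg cos 49° = 15 × 10 × 0.6561 = 98.415 N.
Kinetic friction acts up the slope with magnitude f = μN = 0.32 × 98.415 = 31.493 N.
Net force along the incline is 113.205 − 31.493 = 81.712 N, so a = 81.712 / 15 = 5.4475 m/s².

5.45 m/s²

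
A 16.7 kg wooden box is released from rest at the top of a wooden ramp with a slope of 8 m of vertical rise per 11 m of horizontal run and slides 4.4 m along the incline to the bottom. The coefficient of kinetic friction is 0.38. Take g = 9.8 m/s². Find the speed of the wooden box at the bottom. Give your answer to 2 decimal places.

4.92 m/s

The weight component along the incline is mg sin 36.03° = 96.260 N and the normal force is N = mg cos 36.03° = 132.358 N.
Friction up the slope is f = μN = 0.38 × 132.358 = 50.296 N, so the net downslope force is 96.260 − 50.296 = 45.964 N and a = 45.964 / 16.7 = 2.7523 m/s².
Starting from rest over a distance of 4.4 m, v² = 2aL = 2 × 2.7523 × 4.4 = 24.2202, so v = 4.9214 m/s.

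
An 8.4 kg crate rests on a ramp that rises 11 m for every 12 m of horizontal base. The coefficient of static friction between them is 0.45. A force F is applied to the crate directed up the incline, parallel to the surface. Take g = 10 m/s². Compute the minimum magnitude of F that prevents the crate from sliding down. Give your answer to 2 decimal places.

28.90 N

The normal force is N = mg cos 42.51° = 61.921 N. With F at its minimum the crate is on the verge of sliding down, so static friction is at its maximum μ_s N = 0.45 × 61.921 = 27.864 N and acts up the slope.
Equilibrium along the incline: F + μ_s N = mg sin 42.51°, so F = 56.761 − 27.864 = 28.897 N.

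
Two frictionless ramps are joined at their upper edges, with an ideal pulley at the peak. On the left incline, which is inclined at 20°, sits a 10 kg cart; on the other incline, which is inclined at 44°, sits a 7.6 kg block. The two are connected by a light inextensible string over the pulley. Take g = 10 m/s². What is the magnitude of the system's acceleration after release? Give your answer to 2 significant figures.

1.1 m/s²

Resolve each weight along its own incline: the 10 kg mass has component 10 × 10 × sin 20° = 34.202 N down its slope, and the 7.6 kg mass has 7.6 × 10 × sin 44° = 52.794 N down its slope.
The 7.6 kg side's 52.794 N exceeds the other side's 34.202 N, so that mass slides down and the 10 kg mass slides up. Taking that direction as positive, Newton's second law for the whole system gives 52.794 − 34.202 = (10 + 7.6) a, so a = 18.592 / 17.6 = 1.0564 m/s².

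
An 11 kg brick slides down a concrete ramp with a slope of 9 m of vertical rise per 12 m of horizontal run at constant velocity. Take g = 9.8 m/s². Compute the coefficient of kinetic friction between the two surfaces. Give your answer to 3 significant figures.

At constant velocity the net force along the incline is zero: mg sin 36.87° = μ mg cos 36.87°.
So μ = tan 36.87° = 0.6000 / 0.8000 = 0.7500.

0.750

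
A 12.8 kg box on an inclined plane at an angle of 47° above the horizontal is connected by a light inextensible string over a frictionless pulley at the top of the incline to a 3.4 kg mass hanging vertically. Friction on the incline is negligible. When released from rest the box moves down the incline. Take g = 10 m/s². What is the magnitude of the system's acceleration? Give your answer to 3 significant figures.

3.68 m/s²

For the box on the incline: the weight component along the slope is m₁g sin 47° = 12.8 × 10 × 0.7314 = 93.619 N and the normal force is N = m₁g cos 47° = 87.296 N.
Newton's second law for the box (down-slope positive): 93.619 − T = 12.8 a. For the hanging mass (upward positive): T − 3.4 × 10 = 3.4 a.
Adding the two equations eliminates T: 59.619 = 16.2 a, so a = 3.6802 m/s².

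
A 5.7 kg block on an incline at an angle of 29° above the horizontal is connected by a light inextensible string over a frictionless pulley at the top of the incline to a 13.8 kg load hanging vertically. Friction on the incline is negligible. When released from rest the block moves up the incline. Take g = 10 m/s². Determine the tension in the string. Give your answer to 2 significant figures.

60 N

For the block on the incline: the weight component along the slope is m₁g sin 29° = 5.7 × 10 × 0.4848 = 27.634 N and the normal force is N = m₁g cos 29° = 49.853 N.
Newton's second law for the block (up-slope positive): T − 27.634 = 5.7 a. For the hanging load (downward positive): 13.8 × 10 − T = 13.8 a.
Adding the two equations eliminates T: 110.366 = 19.5 a, so a = 5.6598 m/s².
Then from the hanging load's equation, T = 13.8 × (10 − 5.6598) = 59.895 N.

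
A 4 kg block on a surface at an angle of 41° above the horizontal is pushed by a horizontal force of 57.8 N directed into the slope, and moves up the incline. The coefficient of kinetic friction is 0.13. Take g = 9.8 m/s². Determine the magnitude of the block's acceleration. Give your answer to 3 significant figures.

The horizontal push has components F cos 41° = 57.8 × 0.7547 = 43.622 N up the incline and F sin 41° = 57.8 × 0.6561 = 37.923 N pressing into the surface.
The normal force is therefore N = mg cos 41° + F sin 41° = 29.584 + 37.923 = 67.507 N, and kinetic friction down the slope is μN = 0.13 × 67.507 = 8.776 N.
Along the incline: F cos 41° − mg sin 41° − μN = ma, so 43.622 − 25.719 − 8.776 = 4 a, giving a = 2.2817 m/s².

2.28 m/s²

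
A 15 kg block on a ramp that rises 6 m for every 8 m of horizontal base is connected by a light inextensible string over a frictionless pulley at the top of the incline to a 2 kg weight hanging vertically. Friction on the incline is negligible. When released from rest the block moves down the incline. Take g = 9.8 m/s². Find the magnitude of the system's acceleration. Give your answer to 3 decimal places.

For the block on the incline: the weight component along the slope is m₁g sin 36.87° = 15 × 9.8 × 0.6000 = 88.200 N and the normal force is N = m₁g cos 36.87° = 117.600 N.
Newton's second law for the block (down-slope positive): 88.200 − T = 15 a. For the hanging weight (upward positive): T − 2 × 9.8 = 2 a.
Adding the two equations eliminates T: 68.600 = 17 a, so a = 4.0353 m/s².

4.035 m/s²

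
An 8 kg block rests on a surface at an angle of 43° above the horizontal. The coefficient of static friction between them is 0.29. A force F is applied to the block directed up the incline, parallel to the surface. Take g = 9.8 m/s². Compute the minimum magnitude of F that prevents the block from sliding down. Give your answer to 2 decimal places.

The normal force is N = mg cos 43° = 57.338 N. With F at its minimum the block is on the verge of sliding down, so static friction is at its maximum μ_s N = 0.29 × 57.338 = 16.628 N and acts up the slope.
Equilibrium along the incline: F + μ_s N = mg sin 43°, so F = 53.469 − 16.628 = 36.841 N.

36.84 N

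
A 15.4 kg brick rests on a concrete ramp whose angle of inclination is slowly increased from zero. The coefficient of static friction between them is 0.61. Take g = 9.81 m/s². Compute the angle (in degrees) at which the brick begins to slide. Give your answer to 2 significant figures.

31°

At the threshold of sliding, static friction is at its maximum μ_s N and exactly balances the weight component along the incline: mg sin θ = μ_s mg cos θ.
Hence tan θ = μ_s = 0.61, so θ = arctan(0.61) = 31.3832°.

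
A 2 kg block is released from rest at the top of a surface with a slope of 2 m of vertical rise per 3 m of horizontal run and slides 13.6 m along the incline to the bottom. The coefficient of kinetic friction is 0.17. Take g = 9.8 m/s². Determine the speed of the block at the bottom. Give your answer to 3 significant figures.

The weight component along the incline is mg sin 33.69° = 10.872 N and the normal force is N = mg cos 33.69° = 16.308 N.
Friction up the slope is f = μN = 0.17 × 16.308 = 2.772 N, so the net downslope force is 10.872 − 2.772 = 8.100 N and a = 8.100 / 2 = 4.0500 m/s².
Starting from rest over a distance of 13.6 m, v² = 2aL = 2 × 4.0500 × 13.6 = 110.1600, so v = 10.4957 m/s.

10.5 m/s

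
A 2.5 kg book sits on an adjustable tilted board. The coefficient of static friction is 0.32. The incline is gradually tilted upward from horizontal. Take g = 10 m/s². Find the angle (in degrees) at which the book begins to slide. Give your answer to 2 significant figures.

At the threshold of sliding, static friction is at its maximum μ_s N and exactly balances the weight component along the incline: mg sin θ = μ_s mg cos θ.
Hence tan θ = μ_s = 0.32, so θ = arctan(0.32) = 17.7447°.

18°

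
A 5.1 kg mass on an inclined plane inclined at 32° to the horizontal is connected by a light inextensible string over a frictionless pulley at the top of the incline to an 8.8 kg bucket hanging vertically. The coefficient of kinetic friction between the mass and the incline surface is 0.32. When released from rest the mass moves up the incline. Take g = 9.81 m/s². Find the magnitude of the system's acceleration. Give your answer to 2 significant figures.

3.3 m/s²

For the mass on the incline: the weight component along the slope is m₁g sin 32° = 5.1 × 9.81 × 0.5299 = 26.511 N and the normal force is N = m₁g cos 32° = 42.429 N.
Kinetic friction opposes the mass's motion up the incline: f = μN = 0.32 × 42.429 = 13.577 N acting down the slope.
Newton's second law for the mass (up-slope positive): T − 26.511 − 13.577 = 5.1 a. For the hanging bucket (downward positive): 8.8 × 9.81 − T = 8.8 a.
Adding the two equations eliminates T: 46.240 = 13.9 a, so a = 3.3266 m/s².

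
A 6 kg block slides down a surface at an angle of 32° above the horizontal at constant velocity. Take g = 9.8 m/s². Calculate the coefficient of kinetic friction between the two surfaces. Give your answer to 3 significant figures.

At constant velocity the net force along the incline is zero: mg sin 32° = μ mg cos 32°.
So μ = tan 32° = 0.5299 / 0.8480 = 0.6249.

0.625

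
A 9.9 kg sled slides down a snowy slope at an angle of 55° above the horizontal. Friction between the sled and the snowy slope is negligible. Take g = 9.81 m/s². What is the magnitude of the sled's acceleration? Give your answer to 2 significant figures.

8.0 m/s²

Resolving the weight along the incline: the component pulling the sled down the slope is mg sin 55° = 9.9 × 9.81 × 0.8192 = 79.560 N, and the normal force is N = mg cos 55° = 9.9 × 9.81 × 0.5736 = 55.707 N.
With no friction the net force along the incline is 79.560 N, so a = g sin 55° = 79.560 / 9.9 = 8.0364 m/s².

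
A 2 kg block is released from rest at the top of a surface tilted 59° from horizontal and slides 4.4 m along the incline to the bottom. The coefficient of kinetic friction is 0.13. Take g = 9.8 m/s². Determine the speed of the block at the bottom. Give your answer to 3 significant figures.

The weight component along the incline is mg sin 59° = 16.800 N and the normal force is N = mg cos 59° = 10.095 N.
Friction up the slope is f = μN = 0.13 × 10.095 = 1.312 N, so the net downslope force is 16.800 − 1.312 = 15.488 N and a = 15.488 / 2 = 7.7440 m/s².
Starting from rest over a distance of 4.4 m, v² = 2aL = 2 × 7.7440 × 4.4 = 68.1472, so v = 8.2551 m/s.

8.26 m/s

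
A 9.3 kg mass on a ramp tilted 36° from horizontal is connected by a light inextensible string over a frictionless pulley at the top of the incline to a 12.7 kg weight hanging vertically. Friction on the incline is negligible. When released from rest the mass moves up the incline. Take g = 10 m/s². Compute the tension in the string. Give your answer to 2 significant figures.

85 N

For the mass on the incline: the weight component along the slope is m₁g sin 36° = 9.3 × 10 × 0.5878 = 54.665 N and the normal force is N = m₁g cos 36° = 75.239 N.
Newton's second law for the mass (up-slope positive): T − 54.665 = 9.3 a. For the hanging weight (downward positive): 12.7 × 10 − T = 12.7 a.
Adding the two equations eliminates T: 72.335 = 22 a, so a = 3.2880 m/s².
Then from the hanging weight's equation, T = 12.7 × (10 − 3.2880) = 85.242 N.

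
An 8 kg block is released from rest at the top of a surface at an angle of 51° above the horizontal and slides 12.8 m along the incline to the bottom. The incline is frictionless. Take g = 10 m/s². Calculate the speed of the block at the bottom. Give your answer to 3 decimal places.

The weight component along the incline is mg sin 51° = 62.172 N and the normal force is N = mg cos 51° = 50.346 N.
With no friction, a = g sin 51° = 7.7715 m/s².
Starting from rest over a distance of 12.8 m, v² = 2aL = 2 × 7.7715 × 12.8 = 198.9504, so v = 14.1050 m/s.

14.105 m/s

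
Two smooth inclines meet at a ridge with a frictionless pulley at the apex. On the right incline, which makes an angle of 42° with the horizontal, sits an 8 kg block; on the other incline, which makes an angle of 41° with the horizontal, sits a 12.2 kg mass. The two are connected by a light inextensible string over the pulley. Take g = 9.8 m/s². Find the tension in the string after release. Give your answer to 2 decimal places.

62.75 N

Resolve each weight along its own incline: the 8 kg mass has component 8 × 9.8 × sin 42° = 52.460 N down its slope, and the 12.2 kg mass has 12.2 × 9.8 × sin 41° = 78.438 N down its slope.
The 12.2 kg side's 78.438 N exceeds the other side's 52.460 N, so that mass slides down and the 8 kg mass slides up. Taking that direction as positive, Newton's second law for the whole system gives 78.438 − 52.460 = (8 + 12.2) a, so a = 25.978 / 20.2 = 1.2860 m/s².
For the 8 kg mass (up-slope positive): T − 52.460 = 8 × 1.2860, so T = 62.748 N.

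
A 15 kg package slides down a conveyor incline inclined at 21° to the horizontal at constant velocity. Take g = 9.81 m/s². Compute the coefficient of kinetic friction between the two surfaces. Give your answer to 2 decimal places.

0.38

At constant velocity the net force along the incline is zero: mg sin 21° = μ mg cos 21°.
So μ = tan 21° = 0.3584 / 0.9336 = 0.3839.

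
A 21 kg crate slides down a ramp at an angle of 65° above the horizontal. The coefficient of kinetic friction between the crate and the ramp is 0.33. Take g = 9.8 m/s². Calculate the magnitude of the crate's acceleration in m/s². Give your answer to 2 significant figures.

Resolving the weight along the incline: the component pulling the crate down the slope is mg sin 65° = 21 × 9.8 × 0.9063 = 186.517 N, and the normal force is N = mg cos 65° = 21 × 9.8 × 0.4226 = 86.971 N.
Kinetic friction acts up the slope with magnitude f = μN = 0.33 × 86.971 = 28.700 N.
Net force along the incline is 186.517 − 28.700 = 157.817 N, so a = 157.817 / 21 = 7.5151 m/s².

7.5 m/s²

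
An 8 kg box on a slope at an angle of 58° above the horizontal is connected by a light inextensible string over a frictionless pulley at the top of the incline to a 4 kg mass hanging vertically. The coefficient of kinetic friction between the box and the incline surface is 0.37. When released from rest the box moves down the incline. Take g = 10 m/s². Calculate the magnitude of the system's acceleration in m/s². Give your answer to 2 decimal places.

1.01 m/s²

For the box on the incline: the weight component along the slope is m₁g sin 58° = 8 × 10 × 0.8480 = 67.840 N and the normal force is N = m₁g cos 58° = 42.394 N.
Kinetic friction opposes the box's motion down the incline: f = μN = 0.37 × 42.394 = 15.686 N acting up the slope.
Newton's second law for the box (down-slope positive): 67.840 − 15.686 − T = 8 a. For the hanging mass (upward positive): T − 4 × 10 = 4 a.
Adding the two equations eliminates T: 12.154 = 12 a, so a = 1.0128 m/s².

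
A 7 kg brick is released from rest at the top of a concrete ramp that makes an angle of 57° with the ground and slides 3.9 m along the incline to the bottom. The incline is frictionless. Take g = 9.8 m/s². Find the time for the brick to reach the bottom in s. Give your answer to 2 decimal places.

0.97 s

The weight component along the incline is mg sin 57° = 57.533 N and the normal force is N = mg cos 57° = 37.362 N.
With no friction, a = g sin 57° = 8.2190 m/s².
Starting from rest, L = ½at², so t = √(2L/a) = √(2 × 3.9 / 8.2190) = 0.9742 s.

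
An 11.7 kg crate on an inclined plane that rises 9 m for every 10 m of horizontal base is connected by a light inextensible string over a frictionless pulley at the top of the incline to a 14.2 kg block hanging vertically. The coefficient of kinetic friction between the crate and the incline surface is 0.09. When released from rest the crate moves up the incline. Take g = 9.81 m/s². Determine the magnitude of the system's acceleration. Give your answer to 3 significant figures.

For the crate on the incline: the weight component along the slope is m₁g sin 41.99° = 11.7 × 9.81 × 0.6690 = 76.786 N and the normal force is N = m₁g cos 41.99° = 85.313 N.
Kinetic friction opposes the crate's motion up the incline: f = μN = 0.09 × 85.313 = 7.678 N acting down the slope.
Newton's second law for the crate (up-slope positive): T − 76.786 − 7.678 = 11.7 a. For the hanging block (downward positive): 14.2 × 9.81 − T = 14.2 a.
Adding the two equations eliminates T: 54.838 = 25.9 a, so a = 2.1173 m/s².

2.12 m/s²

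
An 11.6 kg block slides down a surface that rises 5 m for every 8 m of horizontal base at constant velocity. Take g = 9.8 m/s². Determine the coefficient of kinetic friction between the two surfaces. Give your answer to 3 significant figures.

0.625

At constant velocity the net force along the incline is zero: mg sin 32.01° = μ mg cos 32.01°.
So μ = tan 32.01° = 0.5300 / 0.8480 = 0.6250.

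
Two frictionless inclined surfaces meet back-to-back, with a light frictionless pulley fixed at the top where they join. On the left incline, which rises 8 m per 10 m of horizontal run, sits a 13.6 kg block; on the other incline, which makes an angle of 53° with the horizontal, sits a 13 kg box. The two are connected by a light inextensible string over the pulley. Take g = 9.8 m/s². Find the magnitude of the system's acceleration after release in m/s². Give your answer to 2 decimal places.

Resolve each weight along its own incline: the 13.6 kg mass has component 13.6 × 9.8 × sin 38.66° = 83.259 N down its slope, and the 13 kg mass has 13 × 9.8 × sin 53° = 101.746 N down its slope.
The 13 kg side's 101.746 N exceeds the other side's 83.259 N, so that mass slides down and the 13.6 kg mass slides up. Taking that direction as positive, Newton's second law for the whole system gives 101.746 − 83.259 = (13.6 + 13) a, so a = 18.487 / 26.6 = 0.6950 m/s².

0.69 m/s²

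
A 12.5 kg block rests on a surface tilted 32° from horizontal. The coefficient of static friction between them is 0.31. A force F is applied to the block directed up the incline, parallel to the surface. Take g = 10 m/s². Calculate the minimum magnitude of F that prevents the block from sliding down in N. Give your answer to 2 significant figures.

The normal force is N = mg cos 32° = 106.006 N. With F at its minimum the block is on the verge of sliding down, so static friction is at its maximum μ_s N = 0.31 × 106.006 = 32.862 N and acts up the slope.
Equilibrium along the incline: F + μ_s N = mg sin 32°, so F = 66.240 − 32.862 = 33.378 N.

33 N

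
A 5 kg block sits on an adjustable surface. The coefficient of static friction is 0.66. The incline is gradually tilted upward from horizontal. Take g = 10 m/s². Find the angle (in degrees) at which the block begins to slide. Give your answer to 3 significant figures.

At the threshold of sliding, static friction is at its maximum μ_s N and exactly balances the weight component along the incline: mg sin θ = μ_s mg cos θ.
Hence tan θ = μ_s = 0.66, so θ = arctan(0.66) = 33.4248°.

33.4°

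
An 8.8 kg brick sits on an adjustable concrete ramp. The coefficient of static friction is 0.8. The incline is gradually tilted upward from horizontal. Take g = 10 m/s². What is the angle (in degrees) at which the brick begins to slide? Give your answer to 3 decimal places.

At the threshold of sliding, static friction is at its maximum μ_s N and exactly balances the weight component along the incline: mg sin θ = μ_s mg cos θ.
Hence tan θ = μ_s = 0.8, so θ = arctan(0.8) = 38.6598°.

38.660°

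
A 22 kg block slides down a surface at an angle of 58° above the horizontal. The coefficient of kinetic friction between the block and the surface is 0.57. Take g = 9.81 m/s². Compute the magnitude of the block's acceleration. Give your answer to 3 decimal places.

5.356 m/s²

Resolving the weight along the incline: the component pulling the block down the slope is mg sin 58° = 22 × 9.81 × 0.8480 = 183.015 N, and the normal force is N = mg cos 58° = 22 × 9.81 × 0.5299 = 114.363 N.
Kinetic friction acts up the slope with magnitude f = μN = 0.57 × 114.363 = 65.187 N.
Net force along the incline is 183.015 − 65.187 = 117.828 N, so a = 117.828 / 22 = 5.3558 m/s².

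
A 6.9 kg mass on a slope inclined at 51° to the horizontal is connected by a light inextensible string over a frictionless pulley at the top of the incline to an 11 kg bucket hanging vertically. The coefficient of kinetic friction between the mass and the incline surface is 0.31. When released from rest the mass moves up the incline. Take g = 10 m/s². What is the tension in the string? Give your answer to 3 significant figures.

83.6 N

For the mass on the incline: the weight component along the slope is m₁g sin 51° = 6.9 × 10 × 0.7771 = 53.620 N and the normal force is N = m₁g cos 51° = 43.423 N.
Kinetic friction opposes the mass's motion up the incline: f = μN = 0.31 × 43.423 = 13.461 N acting down the slope.
Newton's second law for the mass (up-slope positive): T − 53.620 − 13.461 = 6.9 a. For the hanging bucket (downward positive): 11 × 10 − T = 11 a.
Adding the two equations eliminates T: 42.919 = 17.9 a, so a = 2.3977 m/s².
Then from the hanging bucket's equation, T = 11 × (10 − 2.3977) = 83.625 N.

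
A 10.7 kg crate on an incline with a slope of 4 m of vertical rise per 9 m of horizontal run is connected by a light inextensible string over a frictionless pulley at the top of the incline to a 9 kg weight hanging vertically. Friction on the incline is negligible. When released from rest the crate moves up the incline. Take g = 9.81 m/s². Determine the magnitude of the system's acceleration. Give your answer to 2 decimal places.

2.32 m/s²

For the crate on the incline: the weight component along the slope is m₁g sin 23.96° = 10.7 × 9.81 × 0.4061 = 42.627 N and the normal force is N = m₁g cos 23.96° = 95.920 N.
Newton's second law for the crate (up-slope positive): T − 42.627 = 10.7 a. For the hanging weight (downward positive): 9 × 9.81 − T = 9 a.
Adding the two equations eliminates T: 45.663 = 19.7 a, so a = 2.3179 m/s².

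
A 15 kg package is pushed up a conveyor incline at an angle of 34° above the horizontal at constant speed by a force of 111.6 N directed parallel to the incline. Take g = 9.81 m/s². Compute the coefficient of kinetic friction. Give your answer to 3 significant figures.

At constant speed ΣF = 0 along the incline. The applied 111.6 N acts up the slope; the weight component mg sin 34° = 82.285 N and kinetic friction μN both act down the slope.
So 111.6 = 82.285 + μ × 121.993, giving μ = (111.6 − 82.285) / 121.993 = 0.2403.

0.240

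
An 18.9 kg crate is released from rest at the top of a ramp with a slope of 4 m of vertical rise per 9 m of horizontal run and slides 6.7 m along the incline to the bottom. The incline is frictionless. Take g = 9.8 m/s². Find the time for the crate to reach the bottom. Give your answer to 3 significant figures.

1.83 s

The weight component along the incline is mg sin 23.96° = 75.225 N and the normal force is N = mg cos 23.96° = 169.256 N.
With no friction, a = g sin 23.96° = 3.9802 m/s².
Starting from rest, L = ½at², so t = √(2L/a) = √(2 × 6.7 / 3.9802) = 1.8348 s.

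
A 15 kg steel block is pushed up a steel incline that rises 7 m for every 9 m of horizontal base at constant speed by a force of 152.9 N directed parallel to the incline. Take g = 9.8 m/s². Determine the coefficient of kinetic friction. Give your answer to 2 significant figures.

At constant speed ΣF = 0 along the incline. The applied 152.9 N acts up the slope; the weight component mg sin 37.87° = 90.249 N and kinetic friction μN both act down the slope.
So 152.9 = 90.249 + μ × 116.035, giving μ = (152.9 − 90.249) / 116.035 = 0.5399.

0.54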